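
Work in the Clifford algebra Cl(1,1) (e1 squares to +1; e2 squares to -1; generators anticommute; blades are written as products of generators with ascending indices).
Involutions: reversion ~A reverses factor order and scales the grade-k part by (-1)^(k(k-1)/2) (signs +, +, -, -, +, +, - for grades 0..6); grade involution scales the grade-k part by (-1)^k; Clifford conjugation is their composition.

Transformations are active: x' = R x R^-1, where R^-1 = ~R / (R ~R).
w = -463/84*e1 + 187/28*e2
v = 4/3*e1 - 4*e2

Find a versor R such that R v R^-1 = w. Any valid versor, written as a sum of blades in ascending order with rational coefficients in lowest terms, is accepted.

Since q(v) = q(w) = -128/9, the sum R = v + w = -117/28*e1 + 75/28*e2 does the job whenever invertible.
Answer: -117/28*e1 + 75/28*e2


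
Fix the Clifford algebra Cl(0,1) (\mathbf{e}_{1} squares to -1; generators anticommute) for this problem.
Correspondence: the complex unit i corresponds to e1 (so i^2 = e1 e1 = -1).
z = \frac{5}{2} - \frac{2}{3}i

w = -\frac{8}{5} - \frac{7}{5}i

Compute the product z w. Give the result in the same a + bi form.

In blades: z = \frac{5}{2} - \frac{2}{3} e_{1}, w = -\frac{8}{5} - \frac{7}{5} e_{1}.
Distribute z over w term by term (generator squares from the signature, products reordered to ascending indices): (\frac{5}{2})*w = -4 - \frac{7}{2} e_{1}; (-\frac{2}{3} e_{1})*w = -\frac{14}{15} + \frac{16}{15} e_{1}.
Sum: -\frac{74}{15} - \frac{73}{30} e_{1}; translating back through the correspondence:
Answer: -\frac{74}{15} - \frac{73}{30}i


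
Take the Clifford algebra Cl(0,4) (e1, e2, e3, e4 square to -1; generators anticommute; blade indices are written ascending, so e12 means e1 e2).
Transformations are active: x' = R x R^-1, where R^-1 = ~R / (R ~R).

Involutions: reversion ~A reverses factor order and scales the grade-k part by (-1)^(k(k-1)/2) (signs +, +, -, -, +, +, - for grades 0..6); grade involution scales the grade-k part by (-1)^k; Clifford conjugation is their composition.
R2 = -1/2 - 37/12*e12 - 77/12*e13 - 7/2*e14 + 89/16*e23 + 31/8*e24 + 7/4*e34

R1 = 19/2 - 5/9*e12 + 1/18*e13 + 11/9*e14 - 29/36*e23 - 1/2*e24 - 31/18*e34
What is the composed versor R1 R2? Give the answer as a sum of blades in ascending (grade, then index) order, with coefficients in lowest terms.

Distribute over the grade parts of R1 (each basis-blade product reordered to ascending indices, repeated generators contracted through their squares):
<R1>_0 (= 19/2) R2 = -19/4 - 703/24*e12 - 1463/24*e13 - 133/4*e14 + 1691/32*e23 + 589/16*e24 + 133/8*e34
<R1>_2 (= -5/9*e12 + 1/18*e13 + 11/9*e14 - 29/36*e23 - 1/2*e24 - 31/18*e34) R2 = 21347/1728 - 1379/864*e12 + 179/108*e13 + 379/27*e14 + 159/16*e23 - 1907/864*e24 + 3529/432*e34 + 2275/216*e1234
Summing the partial products and collecting blades:
Answer: 13139/1728 - 26687/864*e12 - 12809/216*e13 - 2075/108*e14 + 2009/32*e23 + 29899/864*e24 + 10711/432*e34 + 2275/216*e1234


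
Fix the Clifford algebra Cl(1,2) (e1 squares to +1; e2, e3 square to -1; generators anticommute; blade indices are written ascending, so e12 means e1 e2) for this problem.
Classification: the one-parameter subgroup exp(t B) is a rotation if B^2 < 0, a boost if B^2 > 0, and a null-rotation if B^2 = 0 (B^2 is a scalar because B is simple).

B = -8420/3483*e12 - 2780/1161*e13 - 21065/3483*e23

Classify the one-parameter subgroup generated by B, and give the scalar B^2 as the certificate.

B^2 term by term: the squares give (-8420/3483)^2*(e12)^2 + (-2780/1161)^2*(e13)^2 + (-21065/3483)^2*(e23)^2 = 70896400/12131289*(+1) + 7728400/1347921*(+1) + 443734225/12131289*(-1) = -25 (each basis 2-blade squares to minus the product of its generators' squares); cross terms between blades sharing an index anticommute and cancel. So B^2 = -25.
Answer: rotation, certificate B^2 = -25. No conjugation can change B^2 = -25; the sign gives the class.


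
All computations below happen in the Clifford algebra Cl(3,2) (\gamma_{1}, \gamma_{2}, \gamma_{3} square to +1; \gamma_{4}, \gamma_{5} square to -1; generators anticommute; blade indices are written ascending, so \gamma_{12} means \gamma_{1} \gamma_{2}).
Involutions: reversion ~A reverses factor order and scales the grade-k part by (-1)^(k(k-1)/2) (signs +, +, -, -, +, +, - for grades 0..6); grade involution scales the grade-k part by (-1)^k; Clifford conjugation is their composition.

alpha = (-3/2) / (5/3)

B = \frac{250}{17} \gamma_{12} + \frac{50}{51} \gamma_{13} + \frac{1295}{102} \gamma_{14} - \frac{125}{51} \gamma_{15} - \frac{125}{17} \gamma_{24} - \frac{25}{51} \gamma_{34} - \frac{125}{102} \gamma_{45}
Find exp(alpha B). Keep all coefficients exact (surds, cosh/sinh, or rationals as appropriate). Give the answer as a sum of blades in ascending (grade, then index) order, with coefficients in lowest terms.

B^2 term by term: the squares give (\frac{250}{17})^2*(\gamma_{12})^2 + (\frac{50}{51})^2*(\gamma_{13})^2 + (\frac{1295}{102})^2*(\gamma_{14})^2 + (-\frac{125}{51})^2*(\gamma_{15})^2 + (-\frac{125}{17})^2*(\gamma_{24})^2 + (-\frac{25}{51})^2*(\gamma_{34})^2 + (-\frac{125}{102})^2*(\gamma_{45})^2 = \frac{62500}{289}*(-1) + \frac{2500}{2601}*(-1) + \frac{1677025}{10404}*(+1) + \frac{15625}{2601}*(+1) + \frac{15625}{289}*(+1) + \frac{625}{2601}*(+1) + \frac{15625}{10404}*(-1) = \frac{25}{9} (each basis 2-blade squares to minus the product of its generators' squares); cross terms between blades sharing an index anticommute and cancel; the commuting (index-disjoint) pairs give grade-4 terms 2*c*c'*(blade product), which cancel blade by blade — \gamma_{1234}: -\frac{12500}{867} + \frac{12500}{867} = 0; \gamma_{1245}: -\frac{31250}{867} + \frac{31250}{867} = 0; \gamma_{1345}: -\frac{6250}{2601} + \frac{6250}{2601} = 0 — confirming B is simple. So B^2 = \frac{25}{9}.
B^2 = \frac{25}{9} — since the square is positive, the closed form is hyperbolic: l = \frac{5}{3}, alpha*l = - \frac{3}{2}, so exp(alpha B) = cosh(- \frac{3}{2}) + (sinh(- \frac{3}{2})/(\frac{5}{3}))*B = \cosh{\left(\frac{3}{2} \right)} + (- \frac{3 \sinh{\left(\frac{3}{2} \right)}}{5})*B.
Answer: \cosh{\left(\frac{3}{2} \right)} - \frac{150 \sinh{\left(\frac{3}{2} \right)}}{17} \gamma_{12} - \frac{10 \sinh{\left(\frac{3}{2} \right)}}{17} \gamma_{13} - \frac{259 \sinh{\left(\frac{3}{2} \right)}}{34} \gamma_{14} + \frac{25 \sinh{\left(\frac{3}{2} \right)}}{17} \gamma_{15} + \frac{75 \sinh{\left(\frac{3}{2} \right)}}{17} \gamma_{24} + \frac{5 \sinh{\left(\frac{3}{2} \right)}}{17} \gamma_{34} + \frac{25 \sinh{\left(\frac{3}{2} \right)}}{34} \gamma_{45}


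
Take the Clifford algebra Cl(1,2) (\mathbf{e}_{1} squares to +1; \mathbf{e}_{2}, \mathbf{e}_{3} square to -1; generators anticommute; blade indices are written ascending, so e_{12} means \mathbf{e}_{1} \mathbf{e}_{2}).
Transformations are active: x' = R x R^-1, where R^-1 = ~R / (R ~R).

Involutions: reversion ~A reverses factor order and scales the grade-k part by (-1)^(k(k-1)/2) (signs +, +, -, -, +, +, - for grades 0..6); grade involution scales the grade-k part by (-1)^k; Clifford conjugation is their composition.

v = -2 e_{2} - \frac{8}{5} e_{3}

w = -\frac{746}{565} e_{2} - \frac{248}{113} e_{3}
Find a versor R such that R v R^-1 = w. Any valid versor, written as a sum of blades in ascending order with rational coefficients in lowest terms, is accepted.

Take R = v + w = -\frac{1876}{565} e_{2} - \frac{2144}{565} e_{3}. Because q(v) = q(w) = -\frac{164}{25}, conjugation by R sends v exactly to w.
Answer: -\frac{1876}{565} e_{2} - \frac{2144}{565} e_{3}


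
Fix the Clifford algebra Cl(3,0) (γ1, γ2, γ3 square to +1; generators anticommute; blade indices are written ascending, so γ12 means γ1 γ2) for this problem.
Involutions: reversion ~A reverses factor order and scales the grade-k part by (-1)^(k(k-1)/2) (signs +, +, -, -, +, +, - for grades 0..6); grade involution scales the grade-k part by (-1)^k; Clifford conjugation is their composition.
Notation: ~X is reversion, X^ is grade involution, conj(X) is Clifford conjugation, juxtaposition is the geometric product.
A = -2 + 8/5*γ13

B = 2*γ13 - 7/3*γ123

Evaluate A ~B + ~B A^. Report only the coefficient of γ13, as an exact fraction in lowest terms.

first term: 16/5 + 56/15*γ2 + 4*γ13 - 14/3*γ123
second term: 16/5 + 56/15*γ2 + 4*γ13 - 14/3*γ123
Answer: 8


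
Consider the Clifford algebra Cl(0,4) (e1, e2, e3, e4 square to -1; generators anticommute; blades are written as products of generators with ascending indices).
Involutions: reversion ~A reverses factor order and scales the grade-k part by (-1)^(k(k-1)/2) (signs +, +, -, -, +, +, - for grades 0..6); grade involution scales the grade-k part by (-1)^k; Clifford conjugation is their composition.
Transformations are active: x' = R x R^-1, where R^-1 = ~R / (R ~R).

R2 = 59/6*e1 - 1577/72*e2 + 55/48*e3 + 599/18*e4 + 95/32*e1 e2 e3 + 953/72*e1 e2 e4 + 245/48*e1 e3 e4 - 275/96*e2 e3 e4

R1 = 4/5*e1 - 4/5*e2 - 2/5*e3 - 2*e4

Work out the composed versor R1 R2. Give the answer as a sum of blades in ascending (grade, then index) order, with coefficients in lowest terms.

Distribute over the terms of R1 (each basis-blade product reordered to ascending indices, repeated generators contracted through their squares):
(4/5*e1) R2 = -118/15 - 1577/90*e1 e2 + 11/12*e1 e3 + 1198/45*e1 e4 - 19/8*e2 e3 - 953/90*e2 e4 - 49/12*e3 e4 - 55/24*e1 e2 e3 e4
(-4/5*e2) R2 = -1577/90 + 118/15*e1 e2 - 19/8*e1 e3 - 953/90*e1 e4 - 11/12*e2 e3 - 1198/45*e2 e4 - 55/24*e3 e4 + 49/12*e1 e2 e3 e4
(-2/5*e3) R2 = 11/24 + 19/16*e1 e2 + 59/15*e1 e3 - 49/24*e1 e4 - 1577/180*e2 e3 + 55/48*e2 e4 - 599/45*e3 e4 - 953/180*e1 e2 e3 e4
(-2*e4) R2 = 599/9 + 953/36*e1 e2 + 245/24*e1 e3 + 59/3*e1 e4 - 275/48*e2 e3 - 1577/36*e2 e4 + 55/24*e3 e4 + 95/16*e1 e2 e3 e4
Summing the partial products and collecting blades:
Answer: 333/8 + 4321/240*e1 e2 + 761/60*e1 e3 + 4039/120*e1 e4 - 12803/720*e2 e3 - 19169/240*e2 e4 - 3131/180*e3 e4 + 1753/720*e1 e2 e3 e4


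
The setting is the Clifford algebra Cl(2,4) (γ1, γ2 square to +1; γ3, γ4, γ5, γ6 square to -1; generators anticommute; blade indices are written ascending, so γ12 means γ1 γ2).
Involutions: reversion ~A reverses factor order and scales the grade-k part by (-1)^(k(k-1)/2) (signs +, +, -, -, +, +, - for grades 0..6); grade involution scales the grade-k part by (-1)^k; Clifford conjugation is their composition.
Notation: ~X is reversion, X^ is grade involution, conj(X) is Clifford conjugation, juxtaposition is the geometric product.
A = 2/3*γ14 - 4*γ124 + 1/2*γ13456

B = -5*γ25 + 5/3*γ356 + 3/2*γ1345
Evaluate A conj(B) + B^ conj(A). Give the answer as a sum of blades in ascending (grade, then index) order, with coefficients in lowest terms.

first term: -3/4*γ6 - 5/6*γ14 - γ35 + 20*γ145 - 6*γ235 - 10/3*γ1245 + 5/2*γ12346 - 10/9*γ13456 + 20/3*γ123456
second term: 3/4*γ6 - 5/6*γ14 + γ35 + 20*γ145 - 6*γ235 - 10/3*γ1245 - 5/2*γ12346 - 10/9*γ13456 + 20/3*γ123456
Answer: -5/3*γ14 + 40*γ145 - 12*γ235 - 20/3*γ1245 - 20/9*γ13456 + 40/3*γ123456


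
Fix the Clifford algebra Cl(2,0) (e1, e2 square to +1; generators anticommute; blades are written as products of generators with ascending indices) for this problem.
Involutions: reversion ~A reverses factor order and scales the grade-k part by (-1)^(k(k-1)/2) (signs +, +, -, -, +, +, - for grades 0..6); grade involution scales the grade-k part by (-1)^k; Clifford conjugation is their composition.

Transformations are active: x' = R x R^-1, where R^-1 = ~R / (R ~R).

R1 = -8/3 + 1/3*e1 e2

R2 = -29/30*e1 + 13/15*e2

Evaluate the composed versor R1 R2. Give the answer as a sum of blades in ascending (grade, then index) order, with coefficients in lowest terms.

Distribute over the terms of R1 (each basis-blade product reordered to ascending indices, repeated generators contracted through their squares):
(-8/3) R2 = 116/45*e1 - 104/45*e2
(1/3*e1 e2) R2 = 13/45*e1 + 29/90*e2
Summing the partial products and collecting blades:
Answer: 43/15*e1 - 179/90*e2


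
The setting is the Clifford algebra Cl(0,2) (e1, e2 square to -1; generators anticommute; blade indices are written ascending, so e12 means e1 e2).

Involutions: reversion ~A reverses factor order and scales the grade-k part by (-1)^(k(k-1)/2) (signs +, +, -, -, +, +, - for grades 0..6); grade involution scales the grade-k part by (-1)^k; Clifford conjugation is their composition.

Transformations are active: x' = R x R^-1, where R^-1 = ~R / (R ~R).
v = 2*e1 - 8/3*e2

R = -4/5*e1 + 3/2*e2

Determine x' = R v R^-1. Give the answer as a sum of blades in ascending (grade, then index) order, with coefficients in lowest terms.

~R = -4/5*e1 + 3/2*e2, and R ~R = -289/100, so R^-1 = ~R / (-289/100).
R v = 28/5 - 13/15*e12
Answer: 318/289*e1 - 2728/867*e2


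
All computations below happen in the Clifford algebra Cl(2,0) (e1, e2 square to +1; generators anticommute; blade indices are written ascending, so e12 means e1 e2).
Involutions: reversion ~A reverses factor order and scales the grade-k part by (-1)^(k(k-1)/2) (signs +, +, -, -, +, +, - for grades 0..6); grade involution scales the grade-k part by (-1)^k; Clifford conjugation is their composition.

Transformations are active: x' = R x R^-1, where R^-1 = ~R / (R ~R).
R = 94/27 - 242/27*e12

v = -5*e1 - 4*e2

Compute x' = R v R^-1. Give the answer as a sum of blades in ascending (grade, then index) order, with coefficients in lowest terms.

~R = 94/27 + 242/27*e12, and R ~R = 67400/729, so R^-1 = ~R / (67400/729).
R v = 166/9*e1 - 1586/27*e2
Answer: 53828/8425*e1 - 3571/8425*e2


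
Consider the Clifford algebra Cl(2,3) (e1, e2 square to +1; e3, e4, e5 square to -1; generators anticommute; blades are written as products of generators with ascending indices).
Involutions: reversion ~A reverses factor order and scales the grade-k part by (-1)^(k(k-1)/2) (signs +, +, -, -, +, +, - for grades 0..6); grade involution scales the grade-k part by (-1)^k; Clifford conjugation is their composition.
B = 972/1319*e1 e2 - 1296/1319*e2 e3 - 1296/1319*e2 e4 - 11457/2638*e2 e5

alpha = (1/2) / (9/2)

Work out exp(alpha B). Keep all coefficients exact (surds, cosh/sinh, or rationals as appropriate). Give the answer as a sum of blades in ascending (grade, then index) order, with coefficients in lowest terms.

B^2 term by term: the squares give (972/1319)^2*(e1 e2)^2 + (-1296/1319)^2*(e2 e3)^2 + (-1296/1319)^2*(e2 e4)^2 + (-11457/2638)^2*(e2 e5)^2 = 944784/1739761*(-1) + 1679616/1739761*(+1) + 1679616/1739761*(+1) + 131262849/6959044*(+1) = 81/4 (each basis 2-blade squares to minus the product of its generators' squares); cross terms between blades sharing an index anticommute and cancel. So B^2 = 81/4.
B^2 = 81/4 — the positive square puts this in the hyperbolic regime; l = 9/2, alpha*l = 1/2, so exp(alpha B) = cosh(1/2) + (sinh(1/2)/(9/2))*B = cosh(1/2) + (2*sinh(1/2)/9)*B.
Answer: cosh(1/2) + 216*sinh(1/2)/1319*e1 e2 - 288*sinh(1/2)/1319*e2 e3 - 288*sinh(1/2)/1319*e2 e4 - 1273*sinh(1/2)/1319*e2 e5


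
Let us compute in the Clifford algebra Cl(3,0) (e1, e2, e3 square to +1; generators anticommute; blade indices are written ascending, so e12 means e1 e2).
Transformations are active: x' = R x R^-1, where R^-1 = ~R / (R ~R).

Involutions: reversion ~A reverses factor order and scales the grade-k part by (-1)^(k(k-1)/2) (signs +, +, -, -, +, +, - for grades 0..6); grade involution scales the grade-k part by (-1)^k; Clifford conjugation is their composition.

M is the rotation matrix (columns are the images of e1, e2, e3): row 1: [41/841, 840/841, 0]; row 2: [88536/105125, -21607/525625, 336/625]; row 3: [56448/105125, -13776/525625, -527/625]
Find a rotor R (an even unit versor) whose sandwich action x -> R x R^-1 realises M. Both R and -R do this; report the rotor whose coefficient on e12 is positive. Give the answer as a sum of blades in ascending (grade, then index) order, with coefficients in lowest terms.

Method: write R = a + b12*e12 + b13*e13 + b23*e23 with a^2 + b12^2 + b13^2 + b23^2 = 1 (so R^-1 = ~R). Expanding the columns R e_j ~R gives tr M = 4a^2 - 1 and, from the antisymmetric part, M21 - M12 = -4a*b12, M13 - M31 = 4a*b13, M32 - M23 = -4a*b23.
Here tr M = -439189/525625, so a^2 = (1 + tr M)/4 = 21609/525625 and a = ±147/725. Taking a = 147/725: M21 - M12 = -16464/105125, M13 - M31 = -56448/105125, M32 - M23 = -296352/525625, giving b12 = 28/145, b13 = -96/145, b23 = 504/725, i.e. R = 147/725 + 28/145*e12 - 96/145*e13 + 504/725*e23.
Its e12 coefficient is already positive.
Answer: 147/725 + 28/145*e12 - 96/145*e13 + 504/725*e23. Note: both R and -R realise this M (trace -439189/525625); the covering map identifies them, and the e12-coefficient sign is the tie-breaker.


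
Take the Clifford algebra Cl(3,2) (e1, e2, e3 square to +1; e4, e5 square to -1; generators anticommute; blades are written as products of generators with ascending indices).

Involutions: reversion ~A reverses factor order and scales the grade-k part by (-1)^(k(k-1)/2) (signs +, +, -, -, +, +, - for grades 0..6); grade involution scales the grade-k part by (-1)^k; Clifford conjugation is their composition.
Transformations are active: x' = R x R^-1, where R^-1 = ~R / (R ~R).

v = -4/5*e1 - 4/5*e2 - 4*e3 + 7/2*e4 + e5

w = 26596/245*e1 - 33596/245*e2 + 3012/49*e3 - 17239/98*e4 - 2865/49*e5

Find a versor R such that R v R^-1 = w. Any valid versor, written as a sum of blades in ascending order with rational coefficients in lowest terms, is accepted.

Sketch: the shared square 403/100 makes R = v + w = 5280/49*e1 - 33792/245*e2 + 2816/49*e3 - 8448/49*e4 - 2816/49*e5 the natural versor; its sandwich fixes that direction, negates (v - w)/2, and sends v to w.
Answer: 5280/49*e1 - 33792/245*e2 + 2816/49*e3 - 8448/49*e4 - 2816/49*e5


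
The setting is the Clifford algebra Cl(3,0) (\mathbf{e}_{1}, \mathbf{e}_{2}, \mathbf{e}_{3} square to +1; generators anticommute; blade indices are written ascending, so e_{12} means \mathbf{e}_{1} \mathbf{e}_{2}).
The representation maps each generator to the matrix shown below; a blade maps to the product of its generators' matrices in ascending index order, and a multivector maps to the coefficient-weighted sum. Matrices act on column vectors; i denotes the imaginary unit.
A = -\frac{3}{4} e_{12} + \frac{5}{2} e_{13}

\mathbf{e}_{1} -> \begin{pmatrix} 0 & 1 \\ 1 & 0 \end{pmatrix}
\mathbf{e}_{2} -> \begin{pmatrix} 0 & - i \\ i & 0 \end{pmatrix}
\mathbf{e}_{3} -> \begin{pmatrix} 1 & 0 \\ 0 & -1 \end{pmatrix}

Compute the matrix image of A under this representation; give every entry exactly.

Bivector images (products of the table entries): rho(e_{12}) = rho(\mathbf{e}_{1})rho(\mathbf{e}_{2}) = \begin{pmatrix} i & 0 \\ 0 & - i \end{pmatrix}; rho(e_{13}) = rho(\mathbf{e}_{1})rho(\mathbf{e}_{3}) = \begin{pmatrix} 0 & -1 \\ 1 & 0 \end{pmatrix}.
M = (-\frac{3}{4})*rho(e_{12}) + (\frac{5}{2})*rho(e_{13}), summed entrywise:
Answer: \begin{pmatrix} - \frac{3 i}{4} & - \frac{5}{2} \\ \frac{5}{2} & \frac{3 i}{4} \end{pmatrix}


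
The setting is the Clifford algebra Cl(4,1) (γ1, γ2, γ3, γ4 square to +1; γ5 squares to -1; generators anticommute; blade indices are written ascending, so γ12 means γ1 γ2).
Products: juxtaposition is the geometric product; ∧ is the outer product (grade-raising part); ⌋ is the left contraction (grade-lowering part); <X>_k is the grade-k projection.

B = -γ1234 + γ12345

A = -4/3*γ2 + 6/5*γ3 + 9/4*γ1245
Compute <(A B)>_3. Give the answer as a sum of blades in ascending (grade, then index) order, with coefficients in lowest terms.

step 1: -9/4*γ3 - 9/4*γ35 - 6/5*γ124 - 4/3*γ134 + 6/5*γ1245 + 4/3*γ1345
step 2: -6/5*γ124 - 4/3*γ134
Answer: -6/5*γ124 - 4/3*γ134


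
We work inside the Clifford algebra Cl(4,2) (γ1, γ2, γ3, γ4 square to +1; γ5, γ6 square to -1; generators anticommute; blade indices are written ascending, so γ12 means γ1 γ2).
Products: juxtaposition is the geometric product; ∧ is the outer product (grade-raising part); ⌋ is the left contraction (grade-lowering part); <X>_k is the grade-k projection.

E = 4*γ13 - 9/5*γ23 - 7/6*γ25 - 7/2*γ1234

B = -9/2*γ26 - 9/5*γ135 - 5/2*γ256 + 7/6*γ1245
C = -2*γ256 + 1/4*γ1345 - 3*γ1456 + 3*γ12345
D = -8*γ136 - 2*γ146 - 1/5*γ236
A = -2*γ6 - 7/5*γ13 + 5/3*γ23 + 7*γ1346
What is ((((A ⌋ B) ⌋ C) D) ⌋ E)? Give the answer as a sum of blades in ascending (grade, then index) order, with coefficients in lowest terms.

step 1: 9*γ2 - 63/25*γ5 - 5*γ25
step 2: 10*γ6 + 126/25*γ26 - 18*γ56 - 1563/100*γ134 - 189/25*γ146 + 189/25*γ1234 - 27*γ1345
step 3: 378/25 + 126/125*γ3 + 80*γ13 + 20*γ14 + 2*γ23 - 1512/25*γ34 + 1563/50*γ36 - 3126/25*γ46 - 1008/25*γ123 - 252/25*γ124 - 144*γ135 - 36*γ145 + 189/125*γ146 - 18/5*γ235 + 378/25*γ236 - 1512/25*γ246 + 54*γ356 - 216*γ456 - 189/125*γ1234 - 1563/500*γ1246 - 27/5*γ12456
step 4: -77777/250 - 504/125*γ1 + 1134/625*γ2 + 882/25*γ3 - 3528/25*γ4 - 5292/25*γ12 + 1512/25*γ13 + 7*γ14 + 5348/125*γ23 - 280*γ24 - 441/25*γ25 - 441/125*γ124 - 1323/25*γ1234
Answer: -77777/250 - 504/125*γ1 + 1134/625*γ2 + 882/25*γ3 - 3528/25*γ4 - 5292/25*γ12 + 1512/25*γ13 + 7*γ14 + 5348/125*γ23 - 280*γ24 - 441/25*γ25 - 441/125*γ124 - 1323/25*γ1234


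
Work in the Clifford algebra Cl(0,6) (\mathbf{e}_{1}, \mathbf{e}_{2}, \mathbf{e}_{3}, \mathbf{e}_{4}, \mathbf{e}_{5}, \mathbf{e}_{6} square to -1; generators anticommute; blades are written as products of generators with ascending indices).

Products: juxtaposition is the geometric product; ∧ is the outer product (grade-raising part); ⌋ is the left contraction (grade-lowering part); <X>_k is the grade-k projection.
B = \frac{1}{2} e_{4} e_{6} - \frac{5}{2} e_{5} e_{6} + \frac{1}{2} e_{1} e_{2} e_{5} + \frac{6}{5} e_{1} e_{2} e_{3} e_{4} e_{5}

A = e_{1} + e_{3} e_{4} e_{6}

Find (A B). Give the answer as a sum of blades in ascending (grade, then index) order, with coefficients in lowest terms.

step 1: -\frac{1}{2} e_{3} - \frac{1}{2} e_{2} e_{5} + \frac{1}{2} e_{1} e_{4} e_{6} - \frac{5}{2} e_{1} e_{5} e_{6} - \frac{5}{2} e_{3} e_{4} e_{5} + \frac{6}{5} e_{1} e_{2} e_{5} e_{6} - \frac{6}{5} e_{2} e_{3} e_{4} e_{5} - \frac{1}{2} e_{1} e_{2} e_{3} e_{4} e_{5} e_{6}
Answer: -\frac{1}{2} e_{3} - \frac{1}{2} e_{2} e_{5} + \frac{1}{2} e_{1} e_{4} e_{6} - \frac{5}{2} e_{1} e_{5} e_{6} - \frac{5}{2} e_{3} e_{4} e_{5} + \frac{6}{5} e_{1} e_{2} e_{5} e_{6} - \frac{6}{5} e_{2} e_{3} e_{4} e_{5} - \frac{1}{2} e_{1} e_{2} e_{3} e_{4} e_{5} e_{6}


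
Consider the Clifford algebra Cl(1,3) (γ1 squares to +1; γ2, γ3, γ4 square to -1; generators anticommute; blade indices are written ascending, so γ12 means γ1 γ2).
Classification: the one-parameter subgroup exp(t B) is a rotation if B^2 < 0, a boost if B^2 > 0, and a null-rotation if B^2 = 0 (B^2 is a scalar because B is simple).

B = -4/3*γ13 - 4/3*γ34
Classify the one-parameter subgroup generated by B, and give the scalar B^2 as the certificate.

B^2 term by term: the squares give (-4/3)^2*(γ13)^2 + (-4/3)^2*(γ34)^2 = 16/9*(+1) + 16/9*(-1) = 0 (each basis 2-blade squares to minus the product of its generators' squares); cross terms between blades sharing an index anticommute and cancel. So B^2 = 0.
Answer: null-rotation, certificate B^2 = 0. B^2 = 0 is basis-independent, so its sign is the whole story.


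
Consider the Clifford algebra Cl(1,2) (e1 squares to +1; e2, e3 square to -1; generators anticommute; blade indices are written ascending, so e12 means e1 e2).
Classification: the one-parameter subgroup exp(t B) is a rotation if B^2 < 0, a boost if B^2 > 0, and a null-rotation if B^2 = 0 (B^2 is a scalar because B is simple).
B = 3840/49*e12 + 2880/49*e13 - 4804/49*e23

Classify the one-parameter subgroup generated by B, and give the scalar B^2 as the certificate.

B^2 term by term: the squares give (3840/49)^2*(e12)^2 + (2880/49)^2*(e13)^2 + (-4804/49)^2*(e23)^2 = 14745600/2401*(+1) + 8294400/2401*(+1) + 23078416/2401*(-1) = -16 (each basis 2-blade squares to minus the product of its generators' squares); cross terms between blades sharing an index anticommute and cancel. So B^2 = -16.
Answer: rotation, certificate B^2 = -16. One invariant decides it: the square -16 survives every conjugation, and its sign is exactly the classification.


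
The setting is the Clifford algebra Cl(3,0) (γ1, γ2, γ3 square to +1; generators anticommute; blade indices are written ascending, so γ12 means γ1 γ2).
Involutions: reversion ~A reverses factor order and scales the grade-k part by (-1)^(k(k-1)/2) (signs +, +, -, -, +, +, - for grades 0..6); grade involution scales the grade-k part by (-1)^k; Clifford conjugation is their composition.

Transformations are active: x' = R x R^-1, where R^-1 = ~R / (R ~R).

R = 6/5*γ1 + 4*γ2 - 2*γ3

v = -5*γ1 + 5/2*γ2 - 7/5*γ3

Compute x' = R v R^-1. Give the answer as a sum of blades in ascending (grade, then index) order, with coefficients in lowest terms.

~R = 6/5*γ1 + 4*γ2 - 2*γ3, and R ~R = 536/25, so R^-1 = ~R / (536/25).
R v = 34/5 + 23*γ12 - 292/25*γ13 - 3/5*γ23
Answer: 386/67*γ1 + 5/134*γ2 + 44/335*γ3


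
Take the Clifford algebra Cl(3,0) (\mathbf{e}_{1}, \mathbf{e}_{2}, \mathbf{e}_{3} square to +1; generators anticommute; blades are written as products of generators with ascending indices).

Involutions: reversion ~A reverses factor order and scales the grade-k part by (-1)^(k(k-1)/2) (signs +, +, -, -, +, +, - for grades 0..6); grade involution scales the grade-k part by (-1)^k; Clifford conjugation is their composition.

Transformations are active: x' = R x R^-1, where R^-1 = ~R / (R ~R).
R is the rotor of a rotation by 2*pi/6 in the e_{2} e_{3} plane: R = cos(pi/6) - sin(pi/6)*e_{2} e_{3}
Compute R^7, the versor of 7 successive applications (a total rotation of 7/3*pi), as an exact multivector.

Half-angle bookkeeping: 7 applications in e_{2} e_{3} add up to rotor phase 7*pi/6 = \frac{7 \pi}{6}, so R^7 = cos(\frac{7 \pi}{6}) - sin(\frac{7 \pi}{6})*e_{2} e_{3}.
cos(\frac{7 \pi}{6}) = - \frac{\sqrt{3}}{2} and sin(\frac{7 \pi}{6}) = - \frac{1}{2}, so R^7 = - \frac{\sqrt{3}}{2} + \frac{1}{2} e_{2} e_{3}. The net rotation is 1/3*pi (after discarding 1 full turn, each of which contributes a factor -1 to the rotor); the rotor keeps the half-angle phase exactly.
Answer: - \frac{\sqrt{3}}{2} + \frac{1}{2} e_{2} e_{3}


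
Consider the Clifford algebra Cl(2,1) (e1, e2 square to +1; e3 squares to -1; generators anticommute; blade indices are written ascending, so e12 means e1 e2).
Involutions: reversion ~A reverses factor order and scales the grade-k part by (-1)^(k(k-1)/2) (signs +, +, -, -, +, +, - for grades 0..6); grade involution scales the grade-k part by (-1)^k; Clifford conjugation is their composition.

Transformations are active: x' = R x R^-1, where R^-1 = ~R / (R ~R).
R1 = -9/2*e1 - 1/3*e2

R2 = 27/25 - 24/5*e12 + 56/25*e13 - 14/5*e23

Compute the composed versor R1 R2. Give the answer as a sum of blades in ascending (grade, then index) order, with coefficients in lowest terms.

Distribute over the terms of R1 (each basis-blade product reordered to ascending indices, repeated generators contracted through their squares):
(-9/2*e1) R2 = -243/50*e1 + 108/5*e2 - 252/25*e3 + 63/5*e123
(-1/3*e2) R2 = -8/5*e1 - 9/25*e2 + 14/15*e3 + 56/75*e123
Summing the partial products and collecting blades:
Answer: -323/50*e1 + 531/25*e2 - 686/75*e3 + 1001/75*e123


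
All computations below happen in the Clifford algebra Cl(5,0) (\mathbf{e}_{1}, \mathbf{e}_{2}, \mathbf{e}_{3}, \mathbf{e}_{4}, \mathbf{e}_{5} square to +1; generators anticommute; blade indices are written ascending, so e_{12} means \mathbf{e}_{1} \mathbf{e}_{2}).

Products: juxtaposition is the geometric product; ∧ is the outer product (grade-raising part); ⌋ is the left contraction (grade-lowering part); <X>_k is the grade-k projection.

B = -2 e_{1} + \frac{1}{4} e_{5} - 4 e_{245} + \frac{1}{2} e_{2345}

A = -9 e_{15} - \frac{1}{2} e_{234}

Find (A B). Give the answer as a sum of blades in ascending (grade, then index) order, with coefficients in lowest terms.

step 1: -\frac{9}{4} e_{1} - \frac{71}{4} e_{5} + 2 e_{35} + 36 e_{124} + \frac{7}{2} e_{1234} - \frac{1}{8} e_{2345}
Answer: -\frac{9}{4} e_{1} - \frac{71}{4} e_{5} + 2 e_{35} + 36 e_{124} + \frac{7}{2} e_{1234} - \frac{1}{8} e_{2345}


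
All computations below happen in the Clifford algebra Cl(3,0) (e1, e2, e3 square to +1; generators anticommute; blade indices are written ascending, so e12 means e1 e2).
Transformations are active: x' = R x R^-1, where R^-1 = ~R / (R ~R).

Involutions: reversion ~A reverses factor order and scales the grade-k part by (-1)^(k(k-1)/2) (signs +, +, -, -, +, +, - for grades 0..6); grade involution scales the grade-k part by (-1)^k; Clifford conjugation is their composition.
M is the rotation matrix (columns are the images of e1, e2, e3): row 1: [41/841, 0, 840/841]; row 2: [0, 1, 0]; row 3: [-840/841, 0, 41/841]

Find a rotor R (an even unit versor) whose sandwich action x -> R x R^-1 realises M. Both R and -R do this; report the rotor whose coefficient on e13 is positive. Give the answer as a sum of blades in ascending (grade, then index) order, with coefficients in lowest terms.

Method: write R = a + b12*e12 + b13*e13 + b23*e23 with a^2 + b12^2 + b13^2 + b23^2 = 1 (so R^-1 = ~R). Expanding the columns R e_j ~R gives tr M = 4a^2 - 1 and, from the antisymmetric part, M21 - M12 = -4a*b12, M13 - M31 = 4a*b13, M32 - M23 = -4a*b23.
Here tr M = 923/841, so a^2 = (1 + tr M)/4 = 441/841 and a = ±21/29. Taking a = 21/29: M21 - M12 = 0, M13 - M31 = 1680/841, M32 - M23 = 0, giving b12 = 0, b13 = 20/29, b23 = 0, i.e. R = 21/29 + 20/29*e13.
Its e13 coefficient is already positive.
Answer: 21/29 + 20/29*e13. Sheet selection: the two-to-one cover makes ±R indistinguishable at the matrix level (trace 923/841), so uniqueness comes from the required sign on e13.


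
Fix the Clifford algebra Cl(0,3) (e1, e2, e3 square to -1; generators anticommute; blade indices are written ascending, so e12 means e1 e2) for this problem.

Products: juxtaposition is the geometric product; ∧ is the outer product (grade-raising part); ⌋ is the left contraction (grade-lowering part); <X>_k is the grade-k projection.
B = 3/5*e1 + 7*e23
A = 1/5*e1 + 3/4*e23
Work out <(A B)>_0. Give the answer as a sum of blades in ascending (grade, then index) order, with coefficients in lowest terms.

step 1: -537/100 + 37/20*e123
step 2: -537/100
Answer: -537/100


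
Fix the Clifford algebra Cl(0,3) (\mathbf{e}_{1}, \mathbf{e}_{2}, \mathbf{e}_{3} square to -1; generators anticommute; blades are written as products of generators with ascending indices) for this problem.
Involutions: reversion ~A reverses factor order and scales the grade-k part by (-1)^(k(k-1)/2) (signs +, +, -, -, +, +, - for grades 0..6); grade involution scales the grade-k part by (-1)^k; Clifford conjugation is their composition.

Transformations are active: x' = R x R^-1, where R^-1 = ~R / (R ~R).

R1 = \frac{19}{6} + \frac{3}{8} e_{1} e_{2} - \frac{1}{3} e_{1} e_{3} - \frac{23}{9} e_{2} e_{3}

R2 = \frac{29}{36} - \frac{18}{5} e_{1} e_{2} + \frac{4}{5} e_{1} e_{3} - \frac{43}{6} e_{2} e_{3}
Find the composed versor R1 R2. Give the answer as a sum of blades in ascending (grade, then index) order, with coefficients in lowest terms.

Distribute over the terms of R1 (each basis-blade product reordered to ascending indices, repeated generators contracted through their squares):
(\frac{19}{6}) R2 = \frac{551}{216} - \frac{57}{5} e_{1} e_{2} + \frac{38}{15} e_{1} e_{3} - \frac{817}{36} e_{2} e_{3}
(\frac{3}{8} e_{1} e_{2}) R2 = \frac{27}{20} + \frac{29}{96} e_{1} e_{2} + \frac{43}{16} e_{1} e_{3} + \frac{3}{10} e_{2} e_{3}
(-\frac{1}{3} e_{1} e_{3}) R2 = \frac{4}{15} + \frac{43}{18} e_{1} e_{2} - \frac{29}{108} e_{1} e_{3} - \frac{6}{5} e_{2} e_{3}
(-\frac{23}{9} e_{2} e_{3}) R2 = -\frac{989}{54} + \frac{92}{45} e_{1} e_{2} + \frac{46}{5} e_{1} e_{3} - \frac{667}{324} e_{2} e_{3}
Summing the partial products and collecting blades:
Answer: -\frac{5093}{360} - \frac{3199}{480} e_{1} e_{2} + \frac{30569}{2160} e_{1} e_{3} - \frac{20779}{810} e_{2} e_{3}


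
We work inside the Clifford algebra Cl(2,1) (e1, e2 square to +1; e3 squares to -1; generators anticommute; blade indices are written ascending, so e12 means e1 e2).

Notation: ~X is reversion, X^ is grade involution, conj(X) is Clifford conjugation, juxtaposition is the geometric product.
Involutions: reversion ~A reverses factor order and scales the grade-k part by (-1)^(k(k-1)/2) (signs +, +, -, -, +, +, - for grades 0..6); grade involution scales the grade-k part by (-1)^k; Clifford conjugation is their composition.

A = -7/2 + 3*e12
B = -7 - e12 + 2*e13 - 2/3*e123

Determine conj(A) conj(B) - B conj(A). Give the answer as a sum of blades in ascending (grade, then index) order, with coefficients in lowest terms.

first term: 55/2 - 2*e3 + 35/2*e12 + 7*e13 - 6*e23 + 7/3*e123
second term: 43/2 - 2*e3 + 49/2*e12 - 7*e13 - 6*e23 + 7/3*e123
Answer: 6 - 7*e12 + 14*e13


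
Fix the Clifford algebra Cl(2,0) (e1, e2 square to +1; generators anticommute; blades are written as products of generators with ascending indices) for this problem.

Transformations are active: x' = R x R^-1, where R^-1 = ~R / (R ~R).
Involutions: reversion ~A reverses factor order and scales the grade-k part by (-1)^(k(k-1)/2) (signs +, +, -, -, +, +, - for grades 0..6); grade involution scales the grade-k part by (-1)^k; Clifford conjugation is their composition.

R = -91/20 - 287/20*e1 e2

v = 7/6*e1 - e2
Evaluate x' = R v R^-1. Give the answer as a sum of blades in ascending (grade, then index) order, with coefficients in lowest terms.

~R = -91/20 + 287/20*e1 e2, and R ~R = 1813/8, so R^-1 = ~R / (1813/8).
R v = 217/24*e1 + 511/24*e2
Answer: -283/185*e1 + 161/1110*e2


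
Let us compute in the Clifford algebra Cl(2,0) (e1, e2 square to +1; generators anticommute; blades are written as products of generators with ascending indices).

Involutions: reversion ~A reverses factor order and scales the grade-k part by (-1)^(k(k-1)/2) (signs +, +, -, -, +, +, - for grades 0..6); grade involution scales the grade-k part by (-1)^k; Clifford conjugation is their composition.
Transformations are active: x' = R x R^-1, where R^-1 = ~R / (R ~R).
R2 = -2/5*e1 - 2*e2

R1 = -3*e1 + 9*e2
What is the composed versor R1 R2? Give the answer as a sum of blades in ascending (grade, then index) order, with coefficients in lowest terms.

Distribute over the terms of R1 (each basis-blade product reordered to ascending indices, repeated generators contracted through their squares):
(-3*e1) R2 = 6/5 + 6*e1 e2
(9*e2) R2 = -18 + 18/5*e1 e2
Summing the partial products and collecting blades:
Answer: -84/5 + 48/5*e1 e2


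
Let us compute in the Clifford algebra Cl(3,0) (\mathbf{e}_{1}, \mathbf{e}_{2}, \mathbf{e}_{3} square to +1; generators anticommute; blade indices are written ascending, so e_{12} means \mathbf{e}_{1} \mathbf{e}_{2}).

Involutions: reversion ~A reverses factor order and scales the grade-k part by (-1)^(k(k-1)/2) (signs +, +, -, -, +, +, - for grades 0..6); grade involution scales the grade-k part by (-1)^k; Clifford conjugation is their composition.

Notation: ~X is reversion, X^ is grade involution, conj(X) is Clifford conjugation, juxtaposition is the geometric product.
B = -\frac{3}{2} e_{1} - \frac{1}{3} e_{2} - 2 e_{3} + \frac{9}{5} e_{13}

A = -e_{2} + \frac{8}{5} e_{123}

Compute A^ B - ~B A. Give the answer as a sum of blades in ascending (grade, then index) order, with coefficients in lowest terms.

first term: -\frac{1}{3} - \frac{72}{25} e_{2} + \frac{47}{10} e_{12} - \frac{8}{15} e_{13} + \frac{2}{5} e_{23} - \frac{9}{5} e_{123}
second term: \frac{1}{3} - \frac{72}{25} e_{2} - \frac{17}{10} e_{12} + \frac{8}{15} e_{13} - \frac{22}{5} e_{23} - \frac{9}{5} e_{123}
Answer: -\frac{2}{3} + \frac{32}{5} e_{12} - \frac{16}{15} e_{13} + \frac{24}{5} e_{23}


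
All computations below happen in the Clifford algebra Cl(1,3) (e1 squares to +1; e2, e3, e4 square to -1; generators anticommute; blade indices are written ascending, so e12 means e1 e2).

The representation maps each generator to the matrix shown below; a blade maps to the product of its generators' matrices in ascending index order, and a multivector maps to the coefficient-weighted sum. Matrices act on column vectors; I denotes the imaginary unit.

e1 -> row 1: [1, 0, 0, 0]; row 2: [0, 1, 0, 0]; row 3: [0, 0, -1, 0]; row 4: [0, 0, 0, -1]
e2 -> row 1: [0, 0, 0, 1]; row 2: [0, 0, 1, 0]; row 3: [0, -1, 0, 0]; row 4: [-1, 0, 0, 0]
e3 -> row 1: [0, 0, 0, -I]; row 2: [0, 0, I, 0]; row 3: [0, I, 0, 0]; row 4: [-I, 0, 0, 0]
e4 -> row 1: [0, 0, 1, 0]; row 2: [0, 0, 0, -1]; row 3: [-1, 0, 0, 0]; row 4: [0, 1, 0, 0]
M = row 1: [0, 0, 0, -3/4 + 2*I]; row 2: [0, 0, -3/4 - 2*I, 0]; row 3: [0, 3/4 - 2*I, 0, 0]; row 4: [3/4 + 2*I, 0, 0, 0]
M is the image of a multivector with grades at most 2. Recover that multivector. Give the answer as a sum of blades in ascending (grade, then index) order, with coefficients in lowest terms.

Method: the blade images are trace-orthogonal — tr(rho(e_A) rho(e_B)^-1) = 4 if A = B and 0 otherwise — and rho(e_A)^-1 = (e_A)^2 * rho(e_A) with (e_A)^2 = +1 or -1, so the coefficient of e_A in the preimage is (e_A)^2 * tr(M rho(e_A))/4.
Nonzero projections over blades of grade <= 2: e2: (e2)^2 = -1, tr(M rho(e2)) = 3, coefficient -3/4; e3: (e3)^2 = -1, tr(M rho(e3)) = 8, coefficient -2. Every other blade of grade <= 2 projects to 0.
Answer: -3/4*e2 - 2*e3


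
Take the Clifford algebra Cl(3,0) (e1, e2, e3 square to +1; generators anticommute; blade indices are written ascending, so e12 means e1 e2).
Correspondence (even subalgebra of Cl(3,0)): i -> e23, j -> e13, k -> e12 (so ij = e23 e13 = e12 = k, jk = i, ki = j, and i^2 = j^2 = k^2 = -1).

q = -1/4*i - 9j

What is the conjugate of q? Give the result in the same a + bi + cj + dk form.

In blades: q = -9*e13 - 1/4*e23.
Quaternion conjugation is reversion on the even subalgebra: the scalar is fixed and every grade-2 blade flips sign, giving 9*e13 + 1/4*e23; translating back:
Answer: 1/4*i + 9j


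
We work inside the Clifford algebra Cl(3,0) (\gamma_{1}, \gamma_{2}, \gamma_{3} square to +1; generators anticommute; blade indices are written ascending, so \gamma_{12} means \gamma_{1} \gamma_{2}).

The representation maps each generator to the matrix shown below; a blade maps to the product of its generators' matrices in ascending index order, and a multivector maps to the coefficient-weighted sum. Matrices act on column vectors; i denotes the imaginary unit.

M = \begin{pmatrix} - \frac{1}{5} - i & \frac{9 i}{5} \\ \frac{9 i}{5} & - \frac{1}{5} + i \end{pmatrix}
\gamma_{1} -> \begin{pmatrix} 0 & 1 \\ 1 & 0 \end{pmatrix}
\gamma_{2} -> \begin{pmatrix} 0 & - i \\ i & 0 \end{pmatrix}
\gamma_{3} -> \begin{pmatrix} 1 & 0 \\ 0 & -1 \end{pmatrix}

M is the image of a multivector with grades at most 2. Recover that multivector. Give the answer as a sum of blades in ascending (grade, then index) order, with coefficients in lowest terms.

Method: 1, rho(\gamma_{1}), rho(\gamma_{2}), rho(\gamma_{3}) form a trace-orthogonal basis of the 2x2 complex matrices (tr(X Y) = 2 if X = Y, else 0), so M = m0*1 + m1*rho(\gamma_{1}) + m2*rho(\gamma_{2}) + m3*rho(\gamma_{3}) with m0 = tr(M)/2 = - \frac{1}{5}, m1 = tr(M rho(\gamma_{1}))/2 = \frac{9 i}{5}, m2 = tr(M rho(\gamma_{2}))/2 = 0, m3 = tr(M rho(\gamma_{3}))/2 = - i.
Multiplying table entries, the bivector images are rho(\gamma_{12}) = i*rho(\gamma_{3}), rho(\gamma_{13}) = -i*rho(\gamma_{2}), rho(\gamma_{23}) = i*rho(\gamma_{1}); with real blade coefficients the real parts of m0..m3 are the coefficients of 1, \gamma_{1}, \gamma_{2}, \gamma_{3} and the imaginary parts give the bivectors (\gamma_{23}: Im m1, \gamma_{13}: -Im m2, \gamma_{12}: Im m3).
Answer: -\frac{1}{5} - \gamma_{12} + \frac{9}{5} \gamma_{23}


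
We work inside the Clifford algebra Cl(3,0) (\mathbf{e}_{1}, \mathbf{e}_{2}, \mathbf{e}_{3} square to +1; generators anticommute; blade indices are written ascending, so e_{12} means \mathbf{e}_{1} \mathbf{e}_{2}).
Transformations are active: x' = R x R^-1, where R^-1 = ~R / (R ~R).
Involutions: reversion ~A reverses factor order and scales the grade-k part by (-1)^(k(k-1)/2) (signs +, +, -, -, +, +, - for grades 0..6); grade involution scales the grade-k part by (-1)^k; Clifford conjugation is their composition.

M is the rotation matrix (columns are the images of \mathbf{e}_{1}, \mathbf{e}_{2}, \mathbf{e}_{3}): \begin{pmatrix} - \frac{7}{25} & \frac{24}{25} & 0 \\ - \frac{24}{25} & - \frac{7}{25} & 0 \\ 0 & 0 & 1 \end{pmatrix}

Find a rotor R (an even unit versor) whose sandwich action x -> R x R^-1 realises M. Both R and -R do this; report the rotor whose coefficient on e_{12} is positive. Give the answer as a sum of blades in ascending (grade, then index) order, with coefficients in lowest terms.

Method: write R = a + b12*e_{12} + b13*e_{13} + b23*e_{23} with a^2 + b12^2 + b13^2 + b23^2 = 1 (so R^-1 = ~R). Expanding the columns R e_j ~R gives tr M = 4a^2 - 1 and, from the antisymmetric part, M21 - M12 = -4a*b12, M13 - M31 = 4a*b13, M32 - M23 = -4a*b23.
Here tr M = \frac{11}{25}, so a^2 = (1 + tr M)/4 = \frac{9}{25} and a = ±\frac{3}{5}. Taking a = \frac{3}{5}: M21 - M12 = -\frac{48}{25}, M13 - M31 = 0, M32 - M23 = 0, giving b12 = \frac{4}{5}, b13 = 0, b23 = 0, i.e. R = \frac{3}{5} + \frac{4}{5} e_{12}.
Its e_{12} coefficient is already positive.
Answer: \frac{3}{5} + \frac{4}{5} e_{12}. Note: both R and -R realise this M (trace \frac{11}{25}); the covering map identifies them, and the e_{12}-coefficient sign is the tie-breaker.
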